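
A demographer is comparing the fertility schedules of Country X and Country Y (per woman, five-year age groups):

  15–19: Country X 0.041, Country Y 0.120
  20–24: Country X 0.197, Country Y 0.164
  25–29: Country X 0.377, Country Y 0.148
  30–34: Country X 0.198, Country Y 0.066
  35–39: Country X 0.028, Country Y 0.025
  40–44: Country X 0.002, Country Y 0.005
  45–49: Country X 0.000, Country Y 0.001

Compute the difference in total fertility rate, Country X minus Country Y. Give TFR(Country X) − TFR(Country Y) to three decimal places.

Country X:
  Sum of ASFRs = 0.041 + 0.197 + 0.377 + 0.198 + 0.028 + 0.002 + 0.000 = 0.843
  TFR = 5 × 0.843 = 4.215
Country Y:
  Sum of ASFRs = 0.120 + 0.164 + 0.148 + 0.066 + 0.025 + 0.005 + 0.001 = 0.529
  TFR = 5 × 0.529 = 2.645
Difference = 4.215 − 2.645 = 1.57

1.570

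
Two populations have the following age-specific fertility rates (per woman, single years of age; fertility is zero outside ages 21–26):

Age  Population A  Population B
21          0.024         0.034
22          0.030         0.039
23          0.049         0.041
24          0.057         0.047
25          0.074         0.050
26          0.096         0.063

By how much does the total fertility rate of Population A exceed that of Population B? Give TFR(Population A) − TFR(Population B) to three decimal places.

0.056

Population A:
  Sum of ASFRs = 0.024 + 0.030 + 0.049 + 0.057 + 0.074 + 0.096 = 0.330
  TFR = 0.33
Population B:
  Sum of ASFRs = 0.034 + 0.039 + 0.041 + 0.047 + 0.050 + 0.063 = 0.274
  TFR = 0.274
Difference = 0.33 − 0.274 = 0.056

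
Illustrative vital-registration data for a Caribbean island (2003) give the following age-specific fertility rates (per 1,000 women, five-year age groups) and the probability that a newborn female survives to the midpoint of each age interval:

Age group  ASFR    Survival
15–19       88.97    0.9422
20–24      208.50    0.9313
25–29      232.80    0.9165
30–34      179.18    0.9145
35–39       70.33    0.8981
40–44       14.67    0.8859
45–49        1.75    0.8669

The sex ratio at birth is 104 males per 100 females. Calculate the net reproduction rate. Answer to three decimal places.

1.796

Proportion female at birth = 100 / (100 + 104) = 0.49020.
Per-age-group product (5 × ASFR × survival probability):
  15–19: 5 × 88.97/1000 × 0.9422 = 0.41914
  20–24: 5 × 208.50/1000 × 0.9313 = 0.97088
  25–29: 5 × 232.80/1000 × 0.9165 = 1.06681
  30–34: 5 × 179.18/1000 × 0.9145 = 0.81930
  35–39: 5 × 70.33/1000 × 0.8981 = 0.31582
  40–44: 5 × 14.67/1000 × 0.8859 = 0.06498
  45–49: 5 × 1.75/1000 × 0.8669 = 0.00759
Sum = 3.66452
NRR = 0.49020 × 3.66452 = 1.79635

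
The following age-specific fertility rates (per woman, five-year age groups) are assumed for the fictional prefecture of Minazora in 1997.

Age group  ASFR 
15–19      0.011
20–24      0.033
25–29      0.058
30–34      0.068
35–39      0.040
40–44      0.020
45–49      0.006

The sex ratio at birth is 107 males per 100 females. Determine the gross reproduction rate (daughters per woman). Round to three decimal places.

0.570

Proportion female at birth = 100 / (100 + 107) = 0.48309.
Sum of ASFRs = 0.011 + 0.033 + 0.058 + 0.068 + 0.040 + 0.020 + 0.006 = 0.236
TFR = 5 × 0.236 = 1.18
GRR = 0.48309 × 1.18 = 0.57005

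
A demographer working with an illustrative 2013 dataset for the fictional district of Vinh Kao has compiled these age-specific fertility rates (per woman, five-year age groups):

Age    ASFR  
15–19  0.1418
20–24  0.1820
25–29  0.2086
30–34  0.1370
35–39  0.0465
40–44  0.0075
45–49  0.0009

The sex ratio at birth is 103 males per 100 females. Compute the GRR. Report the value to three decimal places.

Proportion female at birth = 100 / (100 + 103) = 0.49261.
Sum of ASFRs = 0.1418 + 0.1820 + 0.2086 + 0.1370 + 0.0465 + 0.0075 + 0.0009 = 0.7243
TFR = 5 × 0.7243 = 3.6215
GRR = 0.49261 × 3.6215 = 1.78399

1.784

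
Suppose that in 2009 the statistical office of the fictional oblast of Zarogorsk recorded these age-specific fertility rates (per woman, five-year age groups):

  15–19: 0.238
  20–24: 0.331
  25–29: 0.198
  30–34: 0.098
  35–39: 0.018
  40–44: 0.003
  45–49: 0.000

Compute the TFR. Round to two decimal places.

4.43

Sum of ASFRs = 0.238 + 0.331 + 0.198 + 0.098 + 0.018 + 0.003 + 0.000 = 0.886
TFR = 5 × 0.886 = 4.43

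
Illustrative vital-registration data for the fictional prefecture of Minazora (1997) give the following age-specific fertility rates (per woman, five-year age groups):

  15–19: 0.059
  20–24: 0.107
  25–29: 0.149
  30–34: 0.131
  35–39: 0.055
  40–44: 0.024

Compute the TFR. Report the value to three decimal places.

Sum of ASFRs = 0.059 + 0.107 + 0.149 + 0.131 + 0.055 + 0.024 = 0.525
TFR = 5 × 0.525 = 2.625

2.625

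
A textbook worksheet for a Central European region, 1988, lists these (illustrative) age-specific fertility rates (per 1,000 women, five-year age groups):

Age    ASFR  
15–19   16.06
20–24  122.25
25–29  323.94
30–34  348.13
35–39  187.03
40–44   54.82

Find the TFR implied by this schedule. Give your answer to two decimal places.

Sum of ASFRs = 16.06 + 122.25 + 323.94 + 348.13 + 187.03 + 54.82 = 1052.23
TFR = 5 × 1052.23 / 1000 = 5.26115

5.26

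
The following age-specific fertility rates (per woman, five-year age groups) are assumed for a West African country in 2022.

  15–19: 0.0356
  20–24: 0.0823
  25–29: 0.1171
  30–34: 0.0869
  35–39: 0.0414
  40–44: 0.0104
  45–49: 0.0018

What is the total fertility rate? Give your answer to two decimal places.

Sum of ASFRs = 0.0356 + 0.0823 + 0.1171 + 0.0869 + 0.0414 + 0.0104 + 0.0018 = 0.3755
TFR = 5 × 0.3755 = 1.8775

1.88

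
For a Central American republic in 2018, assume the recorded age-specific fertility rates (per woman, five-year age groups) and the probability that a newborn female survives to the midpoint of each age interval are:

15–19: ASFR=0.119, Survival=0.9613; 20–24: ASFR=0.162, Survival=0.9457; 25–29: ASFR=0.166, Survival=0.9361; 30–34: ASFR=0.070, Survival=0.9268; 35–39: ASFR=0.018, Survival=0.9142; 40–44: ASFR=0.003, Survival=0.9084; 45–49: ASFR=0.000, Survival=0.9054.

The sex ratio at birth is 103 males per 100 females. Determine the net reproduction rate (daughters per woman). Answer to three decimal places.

Proportion female at birth = 100 / (100 + 103) = 0.49261.
Survival-weighted fertility by age (5·fₓ·Sₓ):
  15–19: 5 × 0.119 × 0.9613 = 0.57197
  20–24: 5 × 0.162 × 0.9457 = 0.76602
  25–29: 5 × 0.166 × 0.9361 = 0.77696
  30–34: 5 × 0.070 × 0.9268 = 0.32438
  35–39: 5 × 0.018 × 0.9142 = 0.08228
  40–44: 5 × 0.003 × 0.9084 = 0.01363
  45–49: 5 × 0.000 × 0.9054 = 0.00000
Sum = 2.53524
NRR = 0.49261 × 2.53524 = 1.24888
With NRR above 1 the population is above replacement fertility.

1.249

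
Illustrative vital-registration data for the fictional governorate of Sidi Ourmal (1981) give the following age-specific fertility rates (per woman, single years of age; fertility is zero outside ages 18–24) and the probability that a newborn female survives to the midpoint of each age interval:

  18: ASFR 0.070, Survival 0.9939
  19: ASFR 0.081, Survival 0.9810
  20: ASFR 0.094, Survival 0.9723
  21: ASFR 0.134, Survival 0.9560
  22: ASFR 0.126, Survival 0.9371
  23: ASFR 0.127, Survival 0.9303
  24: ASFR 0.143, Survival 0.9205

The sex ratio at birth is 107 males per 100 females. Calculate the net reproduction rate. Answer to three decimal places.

Proportion female at birth = 100 / (100 + 107) = 0.48309.
Each age group contributes 1 × ASFR × survival:
  18: 1 × 0.070 × 0.9939 = 0.06957
  19: 1 × 0.081 × 0.9810 = 0.07946
  20: 1 × 0.094 × 0.9723 = 0.09140
  21: 1 × 0.134 × 0.9560 = 0.12810
  22: 1 × 0.126 × 0.9371 = 0.11807
  23: 1 × 0.127 × 0.9303 = 0.11815
  24: 1 × 0.143 × 0.9205 = 0.13163
Sum = 0.73638
NRR = 0.48309 × 0.73638 = 0.35574

0.356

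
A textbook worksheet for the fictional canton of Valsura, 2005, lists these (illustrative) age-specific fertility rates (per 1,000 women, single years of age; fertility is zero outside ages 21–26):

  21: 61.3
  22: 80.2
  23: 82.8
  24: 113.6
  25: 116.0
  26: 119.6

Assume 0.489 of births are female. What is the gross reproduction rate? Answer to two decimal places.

Proportion female at birth = 0.489.
Sum of ASFRs = 61.3 + 80.2 + 82.8 + 113.6 + 116.0 + 119.6 = 573.5
TFR = 573.5 / 1000 = 0.5735
GRR = 0.489 × 0.5735 = 0.28044

0.28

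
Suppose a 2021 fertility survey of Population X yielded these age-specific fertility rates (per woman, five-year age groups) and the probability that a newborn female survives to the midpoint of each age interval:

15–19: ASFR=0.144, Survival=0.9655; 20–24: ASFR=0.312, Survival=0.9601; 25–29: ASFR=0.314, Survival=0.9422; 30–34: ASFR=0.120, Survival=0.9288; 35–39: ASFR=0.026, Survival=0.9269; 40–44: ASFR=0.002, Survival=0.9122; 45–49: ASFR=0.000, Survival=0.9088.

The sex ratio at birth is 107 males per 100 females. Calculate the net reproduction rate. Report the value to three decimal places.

2.106

Proportion female at birth = 100 / (100 + 107) = 0.48309.
Per-age-group product (5 × ASFR × survival probability):
  15–19: 5 × 0.144 × 0.9655 = 0.69516
  20–24: 5 × 0.312 × 0.9601 = 1.49776
  25–29: 5 × 0.314 × 0.9422 = 1.47925
  30–34: 5 × 0.120 × 0.9288 = 0.55728
  35–39: 5 × 0.026 × 0.9269 = 0.12050
  40–44: 5 × 0.002 × 0.9122 = 0.00912
  45–49: 5 × 0.000 × 0.9088 = 0.00000
Sum = 4.35907
NRR = 0.48309 × 4.35907 = 2.10582
An NRR exceeding 1 indicates intrinsic growth under these rates.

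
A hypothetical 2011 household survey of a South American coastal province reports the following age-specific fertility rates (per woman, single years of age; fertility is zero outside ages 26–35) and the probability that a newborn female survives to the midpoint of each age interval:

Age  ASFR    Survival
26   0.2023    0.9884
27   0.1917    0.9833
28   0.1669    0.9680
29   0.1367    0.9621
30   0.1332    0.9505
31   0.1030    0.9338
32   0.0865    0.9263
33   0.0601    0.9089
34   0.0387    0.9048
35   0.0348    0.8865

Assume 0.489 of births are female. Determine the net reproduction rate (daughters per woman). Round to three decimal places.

Proportion female at birth = 0.489.
Per-age-group product (1 × ASFR × survival probability):
  26: 1 × 0.2023 × 0.9884 = 0.19995
  27: 1 × 0.1917 × 0.9833 = 0.18850
  28: 1 × 0.1669 × 0.9680 = 0.16156
  29: 1 × 0.1367 × 0.9621 = 0.13152
  30: 1 × 0.1332 × 0.9505 = 0.12661
  31: 1 × 0.1030 × 0.9338 = 0.09618
  32: 1 × 0.0865 × 0.9263 = 0.08012
  33: 1 × 0.0601 × 0.9089 = 0.05462
  34: 1 × 0.0387 × 0.9048 = 0.03502
  35: 1 × 0.0348 × 0.8865 = 0.03085
Sum = 1.10493
NRR = 0.489 × 1.10493 = 0.54031

0.540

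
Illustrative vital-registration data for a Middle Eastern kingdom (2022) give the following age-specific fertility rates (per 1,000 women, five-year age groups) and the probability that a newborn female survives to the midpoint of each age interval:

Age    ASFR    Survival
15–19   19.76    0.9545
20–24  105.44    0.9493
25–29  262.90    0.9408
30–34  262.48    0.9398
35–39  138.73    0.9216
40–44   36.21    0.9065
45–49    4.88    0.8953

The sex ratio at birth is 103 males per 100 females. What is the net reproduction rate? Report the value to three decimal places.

1.916

Proportion female at birth = 100 / (100 + 103) = 0.49261.
Per-age-group product (5 × ASFR × survival probability):
  15–19: 5 × 19.76/1000 × 0.9545 = 0.09430
  20–24: 5 × 105.44/1000 × 0.9493 = 0.50047
  25–29: 5 × 262.90/1000 × 0.9408 = 1.23668
  30–34: 5 × 262.48/1000 × 0.9398 = 1.23339
  35–39: 5 × 138.73/1000 × 0.9216 = 0.63927
  40–44: 5 × 36.21/1000 × 0.9065 = 0.16412
  45–49: 5 × 4.88/1000 × 0.8953 = 0.02185
Sum = 3.89008
NRR = 0.49261 × 3.89008 = 1.91629
NRR > 1, so each generation more than replaces itself.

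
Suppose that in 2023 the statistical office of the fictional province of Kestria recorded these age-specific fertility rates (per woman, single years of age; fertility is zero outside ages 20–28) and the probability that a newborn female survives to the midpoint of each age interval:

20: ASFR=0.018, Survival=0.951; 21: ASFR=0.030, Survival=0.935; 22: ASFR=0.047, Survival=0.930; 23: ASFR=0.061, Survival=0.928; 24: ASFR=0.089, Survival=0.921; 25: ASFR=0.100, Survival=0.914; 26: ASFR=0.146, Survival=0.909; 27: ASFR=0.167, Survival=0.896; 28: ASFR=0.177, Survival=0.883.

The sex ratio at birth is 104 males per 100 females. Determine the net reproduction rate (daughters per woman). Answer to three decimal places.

0.371

Proportion female at birth = 100 / (100 + 104) = 0.49020.
Per-age-group product (1 × ASFR × survival probability):
  20: 1 × 0.018 × 0.951 = 0.01712
  21: 1 × 0.030 × 0.935 = 0.02805
  22: 1 × 0.047 × 0.930 = 0.04371
  23: 1 × 0.061 × 0.928 = 0.05661
  24: 1 × 0.089 × 0.921 = 0.08197
  25: 1 × 0.100 × 0.914 = 0.09140
  26: 1 × 0.146 × 0.909 = 0.13271
  27: 1 × 0.167 × 0.896 = 0.14963
  28: 1 × 0.177 × 0.883 = 0.15629
Sum = 0.75749
NRR = 0.49020 × 0.75749 = 0.37132
NRR < 1, so the cohort does not fully replace itself.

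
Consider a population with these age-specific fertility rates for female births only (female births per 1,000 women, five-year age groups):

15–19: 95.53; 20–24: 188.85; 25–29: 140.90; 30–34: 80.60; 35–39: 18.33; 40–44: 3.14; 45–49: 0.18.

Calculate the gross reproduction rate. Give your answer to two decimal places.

2.64

Sum of female ASFRs = 95.53 + 188.85 + 140.90 + 80.60 + 18.33 + 3.14 + 0.18 = 527.53
GRR = 5 × 527.53 / 1000 = 2.63765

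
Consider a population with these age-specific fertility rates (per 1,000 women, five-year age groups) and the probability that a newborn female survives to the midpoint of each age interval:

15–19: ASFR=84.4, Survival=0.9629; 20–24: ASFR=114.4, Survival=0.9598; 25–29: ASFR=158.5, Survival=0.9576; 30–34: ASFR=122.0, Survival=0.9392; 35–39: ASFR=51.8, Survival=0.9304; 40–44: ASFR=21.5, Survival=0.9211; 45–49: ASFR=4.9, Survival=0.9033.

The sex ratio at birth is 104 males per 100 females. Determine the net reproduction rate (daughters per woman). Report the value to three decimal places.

Proportion female at birth = 100 / (100 + 104) = 0.49020.
Each age group contributes 5 × ASFR × survival:
  15–19: 5 × 84.4/1000 × 0.9629 = 0.40634
  20–24: 5 × 114.4/1000 × 0.9598 = 0.54901
  25–29: 5 × 158.5/1000 × 0.9576 = 0.75890
  30–34: 5 × 122.0/1000 × 0.9392 = 0.57291
  35–39: 5 × 51.8/1000 × 0.9304 = 0.24097
  40–44: 5 × 21.5/1000 × 0.9211 = 0.09902
  45–49: 5 × 4.9/1000 × 0.9033 = 0.02213
Sum = 2.64928
NRR = 0.49020 × 2.64928 = 1.29868
NRR > 1, so each generation more than replaces itself.

1.299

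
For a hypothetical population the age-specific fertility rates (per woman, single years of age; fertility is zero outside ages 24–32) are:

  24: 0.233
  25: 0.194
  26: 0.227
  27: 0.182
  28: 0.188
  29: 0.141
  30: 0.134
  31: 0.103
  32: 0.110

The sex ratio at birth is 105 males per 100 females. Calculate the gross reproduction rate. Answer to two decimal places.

0.74

Proportion female at birth = 100 / (100 + 105) = 0.48780.
Sum of ASFRs = 0.233 + 0.194 + 0.227 + 0.182 + 0.188 + 0.141 + 0.134 + 0.103 + 0.110 = 1.512
TFR = 1.512
GRR = 0.48780 × 1.512 = 0.73755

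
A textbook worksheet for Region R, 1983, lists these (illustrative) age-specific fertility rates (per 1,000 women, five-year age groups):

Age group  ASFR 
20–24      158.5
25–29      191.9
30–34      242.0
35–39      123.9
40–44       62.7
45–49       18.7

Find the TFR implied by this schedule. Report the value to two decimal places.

3.99

Sum of ASFRs = 158.5 + 191.9 + 242.0 + 123.9 + 62.7 + 18.7 = 797.7
TFR = 5 × 797.7 / 1000 = 3.9885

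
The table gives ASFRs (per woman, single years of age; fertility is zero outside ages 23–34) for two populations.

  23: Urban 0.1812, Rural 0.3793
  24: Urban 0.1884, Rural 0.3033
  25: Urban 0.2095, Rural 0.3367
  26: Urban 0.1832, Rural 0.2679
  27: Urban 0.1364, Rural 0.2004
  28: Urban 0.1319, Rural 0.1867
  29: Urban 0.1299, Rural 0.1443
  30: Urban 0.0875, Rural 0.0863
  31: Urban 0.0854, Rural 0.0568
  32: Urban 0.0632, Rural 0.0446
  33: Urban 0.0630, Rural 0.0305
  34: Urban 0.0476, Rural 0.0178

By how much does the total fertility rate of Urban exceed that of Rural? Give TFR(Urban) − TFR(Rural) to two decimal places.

Urban:
  Sum of ASFRs = 0.1812 + 0.1884 + 0.2095 + 0.1832 + 0.1364 + 0.1319 + 0.1299 + 0.0875 + 0.0854 + 0.0632 + 0.0630 + 0.0476 = 1.5072
  TFR = 1.5072
Rural:
  Sum of ASFRs = 0.3793 + 0.3033 + 0.3367 + 0.2679 + 0.2004 + 0.1867 + 0.1443 + 0.0863 + 0.0568 + 0.0446 + 0.0305 + 0.0178 = 2.0546
  TFR = 2.0546
Difference = 1.5072 − 2.0546 = -0.5474

-0.55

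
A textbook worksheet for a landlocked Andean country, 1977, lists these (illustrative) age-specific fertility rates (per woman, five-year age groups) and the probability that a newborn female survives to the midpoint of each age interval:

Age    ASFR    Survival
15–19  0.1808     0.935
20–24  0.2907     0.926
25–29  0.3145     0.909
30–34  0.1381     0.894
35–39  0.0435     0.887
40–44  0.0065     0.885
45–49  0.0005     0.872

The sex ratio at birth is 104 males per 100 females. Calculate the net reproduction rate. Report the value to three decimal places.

2.187

Proportion female at birth = 100 / (100 + 104) = 0.49020.
Weighting each age-specific rate by interval width and survival:
  15–19: 5 × 0.1808 × 0.935 = 0.84524
  20–24: 5 × 0.2907 × 0.926 = 1.34594
  25–29: 5 × 0.3145 × 0.909 = 1.42940
  30–34: 5 × 0.1381 × 0.894 = 0.61731
  35–39: 5 × 0.0435 × 0.887 = 0.19292
  40–44: 5 × 0.0065 × 0.885 = 0.02876
  45–49: 5 × 0.0005 × 0.872 = 0.00218
Sum = 4.46175
NRR = 0.49020 × 4.46175 = 2.18715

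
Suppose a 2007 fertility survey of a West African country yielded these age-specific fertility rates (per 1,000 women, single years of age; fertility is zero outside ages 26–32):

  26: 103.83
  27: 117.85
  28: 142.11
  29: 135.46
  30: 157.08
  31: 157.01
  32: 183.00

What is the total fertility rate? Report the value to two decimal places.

1.00

Sum of ASFRs = 103.83 + 117.85 + 142.11 + 135.46 + 157.08 + 157.01 + 183.00 = 996.34
TFR = 996.34 / 1000 = 0.99634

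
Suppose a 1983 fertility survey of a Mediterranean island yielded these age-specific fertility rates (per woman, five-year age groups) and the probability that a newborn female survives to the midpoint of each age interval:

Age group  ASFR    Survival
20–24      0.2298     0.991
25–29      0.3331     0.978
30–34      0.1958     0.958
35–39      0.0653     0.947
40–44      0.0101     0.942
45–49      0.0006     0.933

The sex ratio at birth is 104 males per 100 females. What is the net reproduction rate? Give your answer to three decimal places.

Proportion female at birth = 100 / (100 + 104) = 0.49020.
Survival-weighted fertility by age (5·fₓ·Sₓ):
  20–24: 5 × 0.2298 × 0.991 = 1.13866
  25–29: 5 × 0.3331 × 0.978 = 1.62886
  30–34: 5 × 0.1958 × 0.958 = 0.93788
  35–39: 5 × 0.0653 × 0.947 = 0.30920
  40–44: 5 × 0.0101 × 0.942 = 0.04757
  45–49: 5 × 0.0006 × 0.933 = 0.00280
Sum = 4.06497
NRR = 0.49020 × 4.06497 = 1.99265

1.993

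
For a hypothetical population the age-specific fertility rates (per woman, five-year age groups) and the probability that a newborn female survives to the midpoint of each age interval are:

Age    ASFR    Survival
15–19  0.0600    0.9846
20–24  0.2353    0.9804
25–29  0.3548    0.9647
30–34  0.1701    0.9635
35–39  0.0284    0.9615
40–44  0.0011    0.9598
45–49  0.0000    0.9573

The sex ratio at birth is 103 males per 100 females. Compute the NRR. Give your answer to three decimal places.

2.030

Proportion female at birth = 100 / (100 + 103) = 0.49261.
Survival-weighted fertility by age (5·fₓ·Sₓ):
  15–19: 5 × 0.0600 × 0.9846 = 0.29538
  20–24: 5 × 0.2353 × 0.9804 = 1.15344
  25–29: 5 × 0.3548 × 0.9647 = 1.71138
  30–34: 5 × 0.1701 × 0.9635 = 0.81946
  35–39: 5 × 0.0284 × 0.9615 = 0.13653
  40–44: 5 × 0.0011 × 0.9598 = 0.00528
  45–49: 5 × 0.0000 × 0.9573 = 0.00000
Sum = 4.12147
NRR = 0.49261 × 4.12147 = 2.03028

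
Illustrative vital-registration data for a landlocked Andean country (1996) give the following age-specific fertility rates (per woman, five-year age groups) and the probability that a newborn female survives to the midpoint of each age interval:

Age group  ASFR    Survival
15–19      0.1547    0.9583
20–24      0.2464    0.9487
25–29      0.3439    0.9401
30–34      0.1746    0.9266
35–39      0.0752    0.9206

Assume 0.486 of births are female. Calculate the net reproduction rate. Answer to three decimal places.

2.275

Proportion female at birth = 0.486.
Weighting each age-specific rate by interval width and survival:
  15–19: 5 × 0.1547 × 0.9583 = 0.74125
  20–24: 5 × 0.2464 × 0.9487 = 1.16880
  25–29: 5 × 0.3439 × 0.9401 = 1.61650
  30–34: 5 × 0.1746 × 0.9266 = 0.80892
  35–39: 5 × 0.0752 × 0.9206 = 0.34615
Sum = 4.68162
NRR = 0.486 × 4.68162 = 2.27527
With NRR above 1 the population is above replacement fertility.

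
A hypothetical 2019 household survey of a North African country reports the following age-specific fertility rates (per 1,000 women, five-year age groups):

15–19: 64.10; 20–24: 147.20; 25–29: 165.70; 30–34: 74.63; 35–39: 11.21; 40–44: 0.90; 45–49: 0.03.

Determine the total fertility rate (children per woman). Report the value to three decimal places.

2.319

Sum of ASFRs = 64.10 + 147.20 + 165.70 + 74.63 + 11.21 + 0.90 + 0.03 = 463.77
TFR = 5 × 463.77 / 1000 = 2.31885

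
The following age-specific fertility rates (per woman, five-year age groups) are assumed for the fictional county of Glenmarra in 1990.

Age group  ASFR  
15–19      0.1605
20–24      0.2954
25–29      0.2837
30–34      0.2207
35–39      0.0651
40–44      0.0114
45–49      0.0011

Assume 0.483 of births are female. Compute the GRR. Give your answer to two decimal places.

2.51

Proportion female at birth = 0.483.
Sum of ASFRs = 0.1605 + 0.2954 + 0.2837 + 0.2207 + 0.0651 + 0.0114 + 0.0011 = 1.0379
TFR = 5 × 1.0379 = 5.1895
GRR = 0.483 × 5.1895 = 2.50653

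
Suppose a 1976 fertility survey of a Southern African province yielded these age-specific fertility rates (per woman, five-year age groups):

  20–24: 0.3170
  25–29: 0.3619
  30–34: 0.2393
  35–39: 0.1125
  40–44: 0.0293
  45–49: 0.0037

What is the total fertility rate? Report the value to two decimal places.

Sum of ASFRs = 0.3170 + 0.3619 + 0.2393 + 0.1125 + 0.0293 + 0.0037 = 1.0637
TFR = 5 × 1.0637 = 5.3185

5.32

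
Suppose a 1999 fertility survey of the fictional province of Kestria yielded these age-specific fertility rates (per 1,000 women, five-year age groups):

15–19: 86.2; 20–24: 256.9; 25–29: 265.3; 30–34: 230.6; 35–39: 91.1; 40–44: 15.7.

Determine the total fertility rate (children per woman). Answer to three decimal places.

4.729

Sum of ASFRs = 86.2 + 256.9 + 265.3 + 230.6 + 91.1 + 15.7 = 945.8
TFR = 5 × 945.8 / 1000 = 4.729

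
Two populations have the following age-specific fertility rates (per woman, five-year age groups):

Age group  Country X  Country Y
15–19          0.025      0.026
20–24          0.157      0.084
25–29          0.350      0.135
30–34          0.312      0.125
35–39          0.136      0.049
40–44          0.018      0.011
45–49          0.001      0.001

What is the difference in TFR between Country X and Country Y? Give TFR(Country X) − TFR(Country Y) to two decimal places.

2.84

Country X:
  Sum of ASFRs = 0.025 + 0.157 + 0.350 + 0.312 + 0.136 + 0.018 + 0.001 = 0.999
  TFR = 5 × 0.999 = 4.995
Country Y:
  Sum of ASFRs = 0.026 + 0.084 + 0.135 + 0.125 + 0.049 + 0.011 + 0.001 = 0.431
  TFR = 5 × 0.431 = 2.155
Difference = 4.995 − 2.155 = 2.84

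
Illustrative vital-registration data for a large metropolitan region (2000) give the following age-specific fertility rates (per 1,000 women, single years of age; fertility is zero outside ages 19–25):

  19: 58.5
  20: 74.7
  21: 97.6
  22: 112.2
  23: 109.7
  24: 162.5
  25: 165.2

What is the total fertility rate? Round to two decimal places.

Sum of ASFRs = 58.5 + 74.7 + 97.6 + 112.2 + 109.7 + 162.5 + 165.2 = 780.4
TFR = 780.4 / 1000 = 0.7804

0.78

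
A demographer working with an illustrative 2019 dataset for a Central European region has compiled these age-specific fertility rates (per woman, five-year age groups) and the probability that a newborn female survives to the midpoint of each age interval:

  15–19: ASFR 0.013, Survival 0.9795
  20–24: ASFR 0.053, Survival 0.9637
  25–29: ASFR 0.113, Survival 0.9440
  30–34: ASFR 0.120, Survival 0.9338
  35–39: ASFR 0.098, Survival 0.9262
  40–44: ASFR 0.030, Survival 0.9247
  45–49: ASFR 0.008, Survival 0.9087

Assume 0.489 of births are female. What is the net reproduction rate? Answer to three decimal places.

Proportion female at birth = 0.489.
Weighting each age-specific rate by interval width and survival:
  15–19: 5 × 0.013 × 0.9795 = 0.06367
  20–24: 5 × 0.053 × 0.9637 = 0.25538
  25–29: 5 × 0.113 × 0.9440 = 0.53336
  30–34: 5 × 0.120 × 0.9338 = 0.56028
  35–39: 5 × 0.098 × 0.9262 = 0.45384
  40–44: 5 × 0.030 × 0.9247 = 0.13871
  45–49: 5 × 0.008 × 0.9087 = 0.03635
Sum = 2.04159
NRR = 0.489 × 2.04159 = 0.99834

0.998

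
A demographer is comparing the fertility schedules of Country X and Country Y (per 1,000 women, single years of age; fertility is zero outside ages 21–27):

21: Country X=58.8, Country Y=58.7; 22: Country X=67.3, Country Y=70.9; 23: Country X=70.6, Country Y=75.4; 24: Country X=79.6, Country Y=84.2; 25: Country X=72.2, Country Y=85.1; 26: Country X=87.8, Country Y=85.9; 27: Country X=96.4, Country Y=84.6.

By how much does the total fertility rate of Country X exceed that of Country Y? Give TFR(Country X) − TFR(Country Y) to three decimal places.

-0.012

Country X:
  Sum of ASFRs = 58.8 + 67.3 + 70.6 + 79.6 + 72.2 + 87.8 + 96.4 = 532.7
  TFR = 532.7 / 1000 = 0.5327
Country Y:
  Sum of ASFRs = 58.7 + 70.9 + 75.4 + 84.2 + 85.1 + 85.9 + 84.6 = 544.8
  TFR = 544.8 / 1000 = 0.5448
Difference = 0.5327 − 0.5448 = -0.0121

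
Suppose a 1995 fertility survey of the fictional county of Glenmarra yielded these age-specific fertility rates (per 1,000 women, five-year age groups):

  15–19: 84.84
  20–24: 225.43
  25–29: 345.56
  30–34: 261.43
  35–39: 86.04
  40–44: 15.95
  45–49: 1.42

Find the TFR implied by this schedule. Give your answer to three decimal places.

5.103

Sum of ASFRs = 84.84 + 225.43 + 345.56 + 261.43 + 86.04 + 15.95 + 1.42 = 1020.67
TFR = 5 × 1020.67 / 1000 = 5.10335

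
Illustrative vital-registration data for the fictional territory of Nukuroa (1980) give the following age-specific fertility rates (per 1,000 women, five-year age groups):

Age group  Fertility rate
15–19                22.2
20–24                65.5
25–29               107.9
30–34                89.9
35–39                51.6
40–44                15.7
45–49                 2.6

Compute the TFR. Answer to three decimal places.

Sum of ASFRs = 22.2 + 65.5 + 107.9 + 89.9 + 51.6 + 15.7 + 2.6 = 355.4
TFR = 5 × 355.4 / 1000 = 1.777

1.777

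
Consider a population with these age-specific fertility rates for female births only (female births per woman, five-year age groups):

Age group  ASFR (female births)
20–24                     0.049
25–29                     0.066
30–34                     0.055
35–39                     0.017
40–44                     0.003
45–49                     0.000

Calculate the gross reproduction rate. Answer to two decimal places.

Sum of female ASFRs = 0.049 + 0.066 + 0.055 + 0.017 + 0.003 + 0.000 = 0.190
GRR = 5 × 0.190 = 0.95

0.95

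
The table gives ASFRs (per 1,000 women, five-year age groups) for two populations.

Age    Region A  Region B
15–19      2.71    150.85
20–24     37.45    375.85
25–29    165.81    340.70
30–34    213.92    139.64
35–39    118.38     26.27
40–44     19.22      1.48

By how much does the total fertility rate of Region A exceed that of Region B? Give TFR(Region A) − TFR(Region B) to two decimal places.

Region A:
  Sum of ASFRs = 2.71 + 37.45 + 165.81 + 213.92 + 118.38 + 19.22 = 557.49
  TFR = 5 × 557.49 / 1000 = 2.78745
Region B:
  Sum of ASFRs = 150.85 + 375.85 + 340.70 + 139.64 + 26.27 + 1.48 = 1034.79
  TFR = 5 × 1034.79 / 1000 = 5.17395
Difference = 2.78745 − 5.17395 = -2.3865

-2.39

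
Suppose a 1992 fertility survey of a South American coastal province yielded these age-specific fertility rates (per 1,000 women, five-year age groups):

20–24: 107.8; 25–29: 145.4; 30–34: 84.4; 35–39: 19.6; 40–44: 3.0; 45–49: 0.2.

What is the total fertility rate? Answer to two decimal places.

1.80

Sum of ASFRs = 107.8 + 145.4 + 84.4 + 19.6 + 3.0 + 0.2 = 360.4
TFR = 5 × 360.4 / 1000 = 1.802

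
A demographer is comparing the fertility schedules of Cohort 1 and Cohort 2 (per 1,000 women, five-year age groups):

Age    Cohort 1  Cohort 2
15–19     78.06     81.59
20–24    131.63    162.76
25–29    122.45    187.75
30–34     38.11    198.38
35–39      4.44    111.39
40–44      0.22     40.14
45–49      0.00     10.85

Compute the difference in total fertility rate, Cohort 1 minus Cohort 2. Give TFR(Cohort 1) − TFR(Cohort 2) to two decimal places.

Cohort 1:
  Sum of ASFRs = 78.06 + 131.63 + 122.45 + 38.11 + 4.44 + 0.22 + 0.00 = 374.91
  TFR = 5 × 374.91 / 1000 = 1.87455
Cohort 2:
  Sum of ASFRs = 81.59 + 162.76 + 187.75 + 198.38 + 111.39 + 40.14 + 10.85 = 792.86
  TFR = 5 × 792.86 / 1000 = 3.9643
Difference = 1.87455 − 3.9643 = -2.08975

-2.09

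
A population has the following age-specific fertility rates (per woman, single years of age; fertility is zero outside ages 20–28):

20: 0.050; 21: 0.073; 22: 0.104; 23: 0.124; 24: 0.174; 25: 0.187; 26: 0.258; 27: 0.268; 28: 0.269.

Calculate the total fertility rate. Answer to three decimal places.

1.507

Sum of ASFRs = 0.050 + 0.073 + 0.104 + 0.124 + 0.174 + 0.187 + 0.258 + 0.268 + 0.269 = 1.507
TFR = 1.507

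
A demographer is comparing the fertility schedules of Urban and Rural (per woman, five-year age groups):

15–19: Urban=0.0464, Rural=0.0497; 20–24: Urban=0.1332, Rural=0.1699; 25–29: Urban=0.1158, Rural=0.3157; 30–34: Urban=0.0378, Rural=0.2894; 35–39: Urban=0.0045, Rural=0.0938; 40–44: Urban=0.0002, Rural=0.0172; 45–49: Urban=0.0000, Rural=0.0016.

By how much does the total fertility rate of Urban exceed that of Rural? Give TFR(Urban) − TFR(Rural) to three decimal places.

Urban:
  Sum of ASFRs = 0.0464 + 0.1332 + 0.1158 + 0.0378 + 0.0045 + 0.0002 + 0.0000 = 0.3379
  TFR = 5 × 0.3379 = 1.6895
Rural:
  Sum of ASFRs = 0.0497 + 0.1699 + 0.3157 + 0.2894 + 0.0938 + 0.0172 + 0.0016 = 0.9373
  TFR = 5 × 0.9373 = 4.6865
Difference = 1.6895 − 4.6865 = -2.997

-2.997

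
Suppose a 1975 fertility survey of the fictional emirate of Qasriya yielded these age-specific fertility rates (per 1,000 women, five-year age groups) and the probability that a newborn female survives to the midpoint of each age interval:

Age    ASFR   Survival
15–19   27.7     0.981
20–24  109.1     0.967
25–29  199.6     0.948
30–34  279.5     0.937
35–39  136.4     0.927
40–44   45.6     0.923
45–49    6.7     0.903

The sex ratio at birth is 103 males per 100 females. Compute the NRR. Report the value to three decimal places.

Proportion female at birth = 100 / (100 + 103) = 0.49261.
Each age group contributes 5 × ASFR × survival:
  15–19: 5 × 27.7/1000 × 0.981 = 0.13587
  20–24: 5 × 109.1/1000 × 0.967 = 0.52750
  25–29: 5 × 199.6/1000 × 0.948 = 0.94610
  30–34: 5 × 279.5/1000 × 0.937 = 1.30946
  35–39: 5 × 136.4/1000 × 0.927 = 0.63221
  40–44: 5 × 45.6/1000 × 0.923 = 0.21044
  45–49: 5 × 6.7/1000 × 0.903 = 0.03025
Sum = 3.79183
NRR = 0.49261 × 3.79183 = 1.86789
NRR > 1, so each generation more than replaces itself.

1.868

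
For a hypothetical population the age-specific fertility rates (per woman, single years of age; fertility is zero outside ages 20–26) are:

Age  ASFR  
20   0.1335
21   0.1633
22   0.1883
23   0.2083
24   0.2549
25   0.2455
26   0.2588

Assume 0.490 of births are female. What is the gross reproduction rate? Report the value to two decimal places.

0.71

Proportion female at birth = 0.490.
Sum of ASFRs = 0.1335 + 0.1633 + 0.1883 + 0.2083 + 0.2549 + 0.2455 + 0.2588 = 1.4526
TFR = 1.4526
GRR = 0.490 × 1.4526 = 0.71177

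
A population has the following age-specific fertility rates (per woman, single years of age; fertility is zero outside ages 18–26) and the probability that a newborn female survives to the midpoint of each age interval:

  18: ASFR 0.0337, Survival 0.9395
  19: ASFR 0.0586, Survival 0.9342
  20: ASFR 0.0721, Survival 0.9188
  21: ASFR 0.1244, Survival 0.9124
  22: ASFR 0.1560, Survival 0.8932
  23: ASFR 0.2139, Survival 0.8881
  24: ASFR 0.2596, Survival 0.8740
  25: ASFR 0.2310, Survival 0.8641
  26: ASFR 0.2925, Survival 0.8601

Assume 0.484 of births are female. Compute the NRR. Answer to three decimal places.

Proportion female at birth = 0.484.
Weighting each age-specific rate by interval width and survival:
  18: 1 × 0.0337 × 0.9395 = 0.03166
  19: 1 × 0.0586 × 0.9342 = 0.05474
  20: 1 × 0.0721 × 0.9188 = 0.06625
  21: 1 × 0.1244 × 0.9124 = 0.11350
  22: 1 × 0.1560 × 0.8932 = 0.13934
  23: 1 × 0.2139 × 0.8881 = 0.18996
  24: 1 × 0.2596 × 0.8740 = 0.22689
  25: 1 × 0.2310 × 0.8641 = 0.19961
  26: 1 × 0.2925 × 0.8601 = 0.25158
Sum = 1.27353
NRR = 0.484 × 1.27353 = 0.61639
An NRR under 1 implies long-run decline under these rates.

0.616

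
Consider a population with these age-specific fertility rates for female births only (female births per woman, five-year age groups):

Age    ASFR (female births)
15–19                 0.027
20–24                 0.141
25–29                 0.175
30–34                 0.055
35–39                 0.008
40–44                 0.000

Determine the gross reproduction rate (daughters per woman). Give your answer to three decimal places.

Sum of female ASFRs = 0.027 + 0.141 + 0.175 + 0.055 + 0.008 + 0.000 = 0.406
GRR = 5 × 0.406 = 2.03

2.030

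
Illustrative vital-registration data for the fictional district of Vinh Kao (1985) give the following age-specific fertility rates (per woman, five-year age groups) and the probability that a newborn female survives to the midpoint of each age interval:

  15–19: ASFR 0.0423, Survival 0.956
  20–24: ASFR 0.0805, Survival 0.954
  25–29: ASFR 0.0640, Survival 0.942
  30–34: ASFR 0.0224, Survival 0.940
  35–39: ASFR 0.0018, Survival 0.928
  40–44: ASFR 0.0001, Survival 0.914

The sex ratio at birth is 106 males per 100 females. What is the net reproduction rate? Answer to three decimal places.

0.486

Proportion female at birth = 100 / (100 + 106) = 0.48544.
Each age group contributes 5 × ASFR × survival:
  15–19: 5 × 0.0423 × 0.956 = 0.20219
  20–24: 5 × 0.0805 × 0.954 = 0.38399
  25–29: 5 × 0.0640 × 0.942 = 0.30144
  30–34: 5 × 0.0224 × 0.940 = 0.10528
  35–39: 5 × 0.0018 × 0.928 = 0.00835
  40–44: 5 × 0.0001 × 0.914 = 0.00046
Sum = 1.00171
NRR = 0.48544 × 1.00171 = 0.48627
NRR < 1, so the cohort does not fully replace itself.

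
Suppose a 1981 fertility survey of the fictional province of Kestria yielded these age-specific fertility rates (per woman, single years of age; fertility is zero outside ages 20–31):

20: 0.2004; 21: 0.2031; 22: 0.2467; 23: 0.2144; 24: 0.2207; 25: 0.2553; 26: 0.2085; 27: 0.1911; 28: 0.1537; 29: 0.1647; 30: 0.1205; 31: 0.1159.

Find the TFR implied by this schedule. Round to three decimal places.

Sum of ASFRs = 0.2004 + 0.2031 + 0.2467 + 0.2144 + 0.2207 + 0.2553 + 0.2085 + 0.1911 + 0.1537 + 0.1647 + 0.1205 + 0.1159 = 2.2950
TFR = 2.295

2.295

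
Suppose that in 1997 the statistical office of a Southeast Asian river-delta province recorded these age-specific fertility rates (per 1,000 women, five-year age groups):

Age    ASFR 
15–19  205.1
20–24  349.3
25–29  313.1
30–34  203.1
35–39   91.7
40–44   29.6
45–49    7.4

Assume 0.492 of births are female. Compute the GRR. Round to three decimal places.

2.950

Proportion female at birth = 0.492.
Sum of ASFRs = 205.1 + 349.3 + 313.1 + 203.1 + 91.7 + 29.6 + 7.4 = 1199.3
TFR = 5 × 1199.3 / 1000 = 5.9965
GRR = 0.492 × 5.9965 = 2.95028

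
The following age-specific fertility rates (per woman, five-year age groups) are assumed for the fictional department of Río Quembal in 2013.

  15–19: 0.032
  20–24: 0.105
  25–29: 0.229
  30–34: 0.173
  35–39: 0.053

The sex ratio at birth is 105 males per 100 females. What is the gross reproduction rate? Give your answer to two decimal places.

Proportion female at birth = 100 / (100 + 105) = 0.48780.
Sum of ASFRs = 0.032 + 0.105 + 0.229 + 0.173 + 0.053 = 0.592
TFR = 5 × 0.592 = 2.96
GRR = 0.48780 × 2.96 = 1.44389

1.44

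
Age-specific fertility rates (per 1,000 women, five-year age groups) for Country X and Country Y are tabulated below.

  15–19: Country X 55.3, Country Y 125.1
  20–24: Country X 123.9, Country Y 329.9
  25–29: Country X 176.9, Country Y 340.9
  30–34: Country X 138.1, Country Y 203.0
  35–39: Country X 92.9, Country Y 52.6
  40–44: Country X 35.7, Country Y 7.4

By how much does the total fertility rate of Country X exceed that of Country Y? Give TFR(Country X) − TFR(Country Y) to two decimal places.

Country X:
  Sum of ASFRs = 55.3 + 123.9 + 176.9 + 138.1 + 92.9 + 35.7 = 622.8
  TFR = 5 × 622.8 / 1000 = 3.114
Country Y:
  Sum of ASFRs = 125.1 + 329.9 + 340.9 + 203.0 + 52.6 + 7.4 = 1058.9
  TFR = 5 × 1058.9 / 1000 = 5.2945
Difference = 3.114 − 5.2945 = -2.1805

-2.18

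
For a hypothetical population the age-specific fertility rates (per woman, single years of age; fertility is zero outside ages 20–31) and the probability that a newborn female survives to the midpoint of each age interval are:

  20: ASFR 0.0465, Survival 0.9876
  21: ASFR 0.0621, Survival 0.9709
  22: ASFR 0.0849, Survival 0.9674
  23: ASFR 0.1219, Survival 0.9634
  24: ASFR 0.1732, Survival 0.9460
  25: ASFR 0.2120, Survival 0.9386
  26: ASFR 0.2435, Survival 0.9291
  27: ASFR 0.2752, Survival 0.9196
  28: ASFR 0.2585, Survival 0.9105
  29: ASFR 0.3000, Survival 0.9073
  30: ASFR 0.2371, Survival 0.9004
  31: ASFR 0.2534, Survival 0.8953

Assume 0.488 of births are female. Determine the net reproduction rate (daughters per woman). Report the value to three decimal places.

Proportion female at birth = 0.488.
Each age group contributes 1 × ASFR × survival:
  20: 1 × 0.0465 × 0.9876 = 0.04592
  21: 1 × 0.0621 × 0.9709 = 0.06029
  22: 1 × 0.0849 × 0.9674 = 0.08213
  23: 1 × 0.1219 × 0.9634 = 0.11744
  24: 1 × 0.1732 × 0.9460 = 0.16385
  25: 1 × 0.2120 × 0.9386 = 0.19898
  26: 1 × 0.2435 × 0.9291 = 0.22624
  27: 1 × 0.2752 × 0.9196 = 0.25307
  28: 1 × 0.2585 × 0.9105 = 0.23536
  29: 1 × 0.3000 × 0.9073 = 0.27219
  30: 1 × 0.2371 × 0.9004 = 0.21348
  31: 1 × 0.2534 × 0.8953 = 0.22687
Sum = 2.09582
NRR = 0.488 × 2.09582 = 1.02276

1.023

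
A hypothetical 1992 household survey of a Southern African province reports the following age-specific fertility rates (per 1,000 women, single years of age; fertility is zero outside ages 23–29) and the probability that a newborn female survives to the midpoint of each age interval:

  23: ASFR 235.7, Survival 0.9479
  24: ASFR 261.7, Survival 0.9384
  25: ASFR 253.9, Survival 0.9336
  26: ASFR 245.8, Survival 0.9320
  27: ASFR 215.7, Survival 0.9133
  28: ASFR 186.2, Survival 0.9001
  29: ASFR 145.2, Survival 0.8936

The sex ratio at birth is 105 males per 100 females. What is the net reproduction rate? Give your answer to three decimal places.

Proportion female at birth = 100 / (100 + 105) = 0.48780.
Weighting each age-specific rate by interval width and survival:
  23: 1 × 235.7/1000 × 0.9479 = 0.22342
  24: 1 × 261.7/1000 × 0.9384 = 0.24558
  25: 1 × 253.9/1000 × 0.9336 = 0.23704
  26: 1 × 245.8/1000 × 0.9320 = 0.22909
  27: 1 × 215.7/1000 × 0.9133 = 0.19700
  28: 1 × 186.2/1000 × 0.9001 = 0.16760
  29: 1 × 145.2/1000 × 0.8936 = 0.12975
Sum = 1.42948
NRR = 0.48780 × 1.42948 = 0.69730

0.697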